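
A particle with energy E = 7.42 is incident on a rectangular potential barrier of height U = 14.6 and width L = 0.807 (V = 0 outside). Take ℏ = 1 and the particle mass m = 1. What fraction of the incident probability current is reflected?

R = 0.991

Since E < U the interior solution is evanescent with decay constant κ = √(2m(U − E))/ℏ = 3.789.
κL = 3.058, sinh(κL) = 10.62.
Matching ψ, ψ′ at both faces gives T = [1 + U² sinh²(κL) / (4E(U − E))]⁻¹ = 1/113.8 = 0.00879.
R = 1 − T = 0.991.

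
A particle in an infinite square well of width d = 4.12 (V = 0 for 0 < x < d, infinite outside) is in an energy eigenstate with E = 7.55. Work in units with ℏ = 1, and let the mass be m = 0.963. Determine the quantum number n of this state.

n = 5

From E_n = n²π²ℏ²/(2md²) invert to n = √(2md²E)/(πℏ).
n = (4.12/π) × √(2 × 0.963 × 7.55) = 5.001 → n = 5.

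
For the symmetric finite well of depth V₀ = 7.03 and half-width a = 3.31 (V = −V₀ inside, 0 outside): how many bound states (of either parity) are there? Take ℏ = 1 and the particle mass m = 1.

Define the well-strength parameter z₀ = (a/ℏ)√(2mV₀) = 3.31 × √(2·1·7.03) = 12.41.
The even/odd transcendental equations gain one root per π/2 in z₀, giving N = 1 + ⌊2z₀/π⌋ = 1 + ⌊7.901⌋ = 8.

N = 8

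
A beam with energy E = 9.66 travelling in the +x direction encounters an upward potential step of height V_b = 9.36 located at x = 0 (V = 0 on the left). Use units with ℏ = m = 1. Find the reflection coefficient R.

R = 0.490

On each side the TISE gives plane waves with k = √(2m(E − V))/ℏ: k₁ = √(2·1·9.66) = 4.395, k₂ = √(2·1·0.3) = 0.7746.
Matching ψ and ψ′ at x = 0 gives r = (k₁ − k₂)/(k₁ + k₂), so R = r² = 0.4905 and T = 1 − R = 0.5095.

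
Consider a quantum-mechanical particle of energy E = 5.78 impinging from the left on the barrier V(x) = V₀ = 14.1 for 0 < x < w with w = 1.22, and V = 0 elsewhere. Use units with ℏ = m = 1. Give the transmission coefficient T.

Since E < V₀ the interior solution is evanescent with decay constant κ = √(2m(V₀ − E))/ℏ = 4.079.
κw = 4.977, sinh(κw) = 72.49.
Matching ψ, ψ′ at both faces gives T = [1 + V₀² sinh²(κw) / (4E(V₀ − E))]⁻¹ = 1/5432 = 0.000184.

T = 0.000184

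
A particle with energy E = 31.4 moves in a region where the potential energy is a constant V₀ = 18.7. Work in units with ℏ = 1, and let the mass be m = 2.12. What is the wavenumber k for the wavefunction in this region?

k = 7.34

With E > V₀ the solution is oscillatory, ψ ∝ e^{±ikx} with k = √(2m(E − V₀))/ℏ.
k = √(2 × 2.12 × 12.7) = 7.338.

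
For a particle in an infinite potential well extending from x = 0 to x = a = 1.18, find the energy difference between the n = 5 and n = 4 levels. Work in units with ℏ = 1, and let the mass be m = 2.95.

E_n = n²π²ℏ²/(2ma²), so ΔE = (5² − 4²) π²ℏ²/(2ma²).
ΔE = 9 × π² / (2 × 2.95 × 1.18²) = 10.81.

ΔE = 10.8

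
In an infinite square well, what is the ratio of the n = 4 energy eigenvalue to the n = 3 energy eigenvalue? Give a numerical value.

1.77778

E_n = n²π²ℏ²/(2mL²) so the ratio is n₂²/n₁² = 16/9 = 1.77778.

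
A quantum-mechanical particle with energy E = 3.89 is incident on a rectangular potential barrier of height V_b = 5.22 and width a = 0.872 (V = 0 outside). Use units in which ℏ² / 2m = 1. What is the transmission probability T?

T = 0.351

Since E < V_b the interior solution is evanescent with decay constant κ = √(2m(V_b − E))/ℏ = 1.153.
κa = 1.006, sinh(κa) = 1.184.
The exact tunnelling result is T⁻¹ = 1 + V_b² sinh²(κa) / [4E(V_b − E)] = 2.846, so T = 0.351.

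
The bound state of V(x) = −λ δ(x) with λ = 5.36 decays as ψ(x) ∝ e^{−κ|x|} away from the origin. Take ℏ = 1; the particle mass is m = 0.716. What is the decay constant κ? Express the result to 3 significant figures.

κ = 3.84

Integrate −(ℏ²/2m)ψ'' − λδ(x)ψ = Eψ from −ε to +ε: the ψ'' term gives ψ'(0⁺) − ψ'(0⁻) and the δ term gives −(2mλ/ℏ²)ψ(0).
With ψ ∝ e^{−κ|x|} this yields −2κ = −2mλ/ℏ², so κ = mλ/ℏ² = 3.838.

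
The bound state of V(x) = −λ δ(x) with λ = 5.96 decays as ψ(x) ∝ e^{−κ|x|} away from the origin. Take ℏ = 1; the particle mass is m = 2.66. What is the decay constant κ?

Integrate −(ℏ²/2m)ψ'' − λδ(x)ψ = Eψ from −ε to +ε: the ψ'' term gives ψ'(0⁺) − ψ'(0⁻) and the δ term gives −(2mλ/ℏ²)ψ(0).
With ψ ∝ e^{−κ|x|} this yields −2κ = −2mλ/ℏ², so κ = mλ/ℏ² = 15.85.

κ = 15.9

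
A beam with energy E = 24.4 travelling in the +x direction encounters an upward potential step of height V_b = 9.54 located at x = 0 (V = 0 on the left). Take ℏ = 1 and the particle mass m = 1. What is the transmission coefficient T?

On each side the TISE gives plane waves with k = √(2m(E − V))/ℏ: k₁ = √(2·1·24.4) = 6.986, k₂ = √(2·1·14.86) = 5.452.
Matching ψ and ψ′ at x = 0 gives r = (k₁ − k₂)/(k₁ + k₂), so R = r² = 0.01521 and T = 1 − R = 0.9848.

T = 0.985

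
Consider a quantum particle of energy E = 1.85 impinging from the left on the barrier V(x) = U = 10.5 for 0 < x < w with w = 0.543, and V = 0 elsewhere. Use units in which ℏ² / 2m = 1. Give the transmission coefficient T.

T = 0.0938

Since E < U the interior solution is evanescent with decay constant κ = √(2m(U − E))/ℏ = 2.941.
κw = 1.597, sinh(κw) = 2.368.
The exact tunnelling result is T⁻¹ = 1 + U² sinh²(κw) / [4E(U − E)] = 10.66, so T = 0.0938.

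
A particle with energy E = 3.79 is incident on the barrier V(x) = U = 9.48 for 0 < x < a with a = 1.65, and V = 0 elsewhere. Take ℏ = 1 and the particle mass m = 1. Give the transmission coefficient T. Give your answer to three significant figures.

Since E < U the interior solution is evanescent with decay constant κ = √(2m(U − E))/ℏ = 3.373.
κa = 5.566, sinh(κa) = 130.7.
The exact tunnelling result is T⁻¹ = 1 + U² sinh²(κa) / [4E(U − E)] = 17800, so T = 0.0000562.

T = 0.0000562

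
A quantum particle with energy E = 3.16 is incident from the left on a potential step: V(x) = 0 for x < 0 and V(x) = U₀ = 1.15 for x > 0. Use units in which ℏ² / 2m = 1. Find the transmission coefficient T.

T = 0.987

The wavenumbers are k₁ = √(2mE)/ℏ = 1.778 on the left and k₂ = √(2m(E − U₀))/ℏ = 1.418 on the right.
Matching ψ and ψ′ at x = 0 gives r = (k₁ − k₂)/(k₁ + k₂), so R = r² = 0.01269 and T = 1 − R = 0.9873.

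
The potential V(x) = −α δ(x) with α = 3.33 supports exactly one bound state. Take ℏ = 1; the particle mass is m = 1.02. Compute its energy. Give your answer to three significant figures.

E = -5.66

For x ≠ 0 the bound state is ψ ∝ e^{−κ|x|}; integrating the TISE across the delta gives the cusp condition 2κ = 2mα/ℏ², so κ = 3.397.
Then E = −ℏ²κ²/(2m) = −mα²/(2ℏ²) = -5.655.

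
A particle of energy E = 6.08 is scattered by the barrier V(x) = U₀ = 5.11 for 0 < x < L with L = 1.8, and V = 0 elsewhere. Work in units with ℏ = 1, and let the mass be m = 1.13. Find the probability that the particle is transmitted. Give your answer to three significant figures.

E > U₀: inside the barrier k₂ = √(2m(E − U₀))/ℏ = 1.481, k₂L = 2.665.
T = [1 + U₀² sin²(k₂L) / (4E(E − U₀))]⁻¹ = 1/1.233 = 0.811.

T = 0.811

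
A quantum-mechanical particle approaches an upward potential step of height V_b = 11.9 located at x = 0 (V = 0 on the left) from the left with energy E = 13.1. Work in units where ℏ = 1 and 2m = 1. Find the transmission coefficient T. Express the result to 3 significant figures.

T = 0.713

On each side the TISE gives plane waves with k = √(2m(E − V))/ℏ: k₁ = √(2·½·13.1) = 3.619, k₂ = √(2·½·1.2) = 1.095.
Continuity of ψ and ψ′ at the step yields the reflection amplitude r = (k₁ − k₂)/(k₁ + k₂) = 0.5353; thus R = |r|² = 0.2866, T = 0.7134.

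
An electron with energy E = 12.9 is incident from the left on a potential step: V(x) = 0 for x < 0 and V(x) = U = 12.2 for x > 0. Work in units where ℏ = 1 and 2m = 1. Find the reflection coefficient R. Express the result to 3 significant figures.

R = 0.387

On each side the TISE gives plane waves with k = √(2m(E − V))/ℏ: k₁ = √(2·½·12.9) = 3.592, k₂ = √(2·½·0.7) = 0.8367.
Matching ψ and ψ′ at x = 0 gives r = (k₁ − k₂)/(k₁ + k₂), so R = r² = 0.3870 and T = 1 − R = 0.6130.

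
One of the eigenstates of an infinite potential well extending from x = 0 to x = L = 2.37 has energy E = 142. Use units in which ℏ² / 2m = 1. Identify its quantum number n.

n = 9

From E_n = n²π²ℏ²/(2mL²) invert to n = √(2mL²E)/(πℏ).
n = (2.37/π) × √(2 × 0.5 × 142) = 8.990 → n = 9.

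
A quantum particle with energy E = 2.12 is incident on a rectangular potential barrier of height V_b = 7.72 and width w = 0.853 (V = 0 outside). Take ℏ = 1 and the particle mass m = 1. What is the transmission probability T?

T = 0.0105

E < V_b: inside the barrier ψ ∝ e^{±κx} with κ = √(2m(V_b − E))/ℏ = 3.347.
κw = 2.855, sinh(κw) = 8.656.
The exact tunnelling result is T⁻¹ = 1 + V_b² sinh²(κw) / [4E(V_b − E)] = 95.03, so T = 0.0105.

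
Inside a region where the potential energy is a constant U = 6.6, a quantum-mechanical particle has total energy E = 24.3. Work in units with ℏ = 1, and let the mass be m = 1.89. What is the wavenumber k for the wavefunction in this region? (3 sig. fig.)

k = 8.18

With E > U the solution is oscillatory, ψ ∝ e^{±ikx} with k = √(2m(E − U))/ℏ.
k = √(2 × 1.89 × 17.7) = 8.180.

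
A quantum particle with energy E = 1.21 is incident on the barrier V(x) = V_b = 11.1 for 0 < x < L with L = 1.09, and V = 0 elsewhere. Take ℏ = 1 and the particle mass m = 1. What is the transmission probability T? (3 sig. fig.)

Since E < V_b the interior solution is evanescent with decay constant κ = √(2m(V_b − E))/ℏ = 4.447.
κL = 4.848, sinh(κL) = 63.72.
Matching ψ, ψ′ at both faces gives T = [1 + V_b² sinh²(κL) / (4E(V_b − E))]⁻¹ = 1/10450 = 0.0000957.

T = 0.0000957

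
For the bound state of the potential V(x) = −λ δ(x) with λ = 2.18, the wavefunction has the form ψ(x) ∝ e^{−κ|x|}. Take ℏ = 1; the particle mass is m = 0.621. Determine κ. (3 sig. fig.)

Integrate −(ℏ²/2m)ψ'' − λδ(x)ψ = Eψ from −ε to +ε: the ψ'' term gives ψ'(0⁺) − ψ'(0⁻) and the δ term gives −(2mλ/ℏ²)ψ(0).
With ψ ∝ e^{−κ|x|} this yields −2κ = −2mλ/ℏ², so κ = mλ/ℏ² = 1.354.

κ = 1.35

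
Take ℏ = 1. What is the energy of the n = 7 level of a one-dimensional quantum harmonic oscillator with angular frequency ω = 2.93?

E = 22.0

Using E_n = (n + ½)ℏω: E_7 = 7.5 × 2.93 = 21.98.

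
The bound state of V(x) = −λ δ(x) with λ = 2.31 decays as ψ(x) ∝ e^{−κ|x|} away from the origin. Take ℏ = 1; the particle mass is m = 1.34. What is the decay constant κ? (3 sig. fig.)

Integrate −(ℏ²/2m)ψ'' − λδ(x)ψ = Eψ from −ε to +ε: the ψ'' term gives ψ'(0⁺) − ψ'(0⁻) and the δ term gives −(2mλ/ℏ²)ψ(0).
With ψ ∝ e^{−κ|x|} this yields −2κ = −2mλ/ℏ², so κ = mλ/ℏ² = 3.095.

κ = 3.10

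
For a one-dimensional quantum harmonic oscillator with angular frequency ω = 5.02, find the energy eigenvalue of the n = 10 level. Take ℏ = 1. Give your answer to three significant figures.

E = 52.7

The oscillator eigenvalues are E_n = ℏω(n + ½), so E_10 = 5.02 × 10.5 = 52.71.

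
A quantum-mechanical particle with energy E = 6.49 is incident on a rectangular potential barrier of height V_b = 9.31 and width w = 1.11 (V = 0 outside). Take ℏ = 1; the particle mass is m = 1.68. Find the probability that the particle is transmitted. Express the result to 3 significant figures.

Since E < V_b the interior solution is evanescent with decay constant κ = √(2m(V_b − E))/ℏ = 3.078.
κw = 3.417, sinh(κw) = 15.22.
The exact tunnelling result is T⁻¹ = 1 + V_b² sinh²(κw) / [4E(V_b − E)] = 275.2, so T = 0.00363.

T = 0.00363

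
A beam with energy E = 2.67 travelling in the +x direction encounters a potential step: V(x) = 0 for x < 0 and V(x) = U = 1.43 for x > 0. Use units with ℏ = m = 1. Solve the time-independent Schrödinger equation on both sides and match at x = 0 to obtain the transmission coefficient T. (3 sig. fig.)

The wavenumbers are k₁ = √(2mE)/ℏ = 2.311 on the left and k₂ = √(2m(E − U))/ℏ = 1.575 on the right.
Continuity of ψ and ψ′ at the step yields the reflection amplitude r = (k₁ − k₂)/(k₁ + k₂) = 0.1894; thus R = |r|² = 0.03588, T = 0.9641.

T = 0.964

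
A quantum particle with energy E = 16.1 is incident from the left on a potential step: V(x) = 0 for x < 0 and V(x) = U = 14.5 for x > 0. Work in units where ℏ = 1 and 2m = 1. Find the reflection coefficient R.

The wavenumbers are k₁ = √(2mE)/ℏ = 4.012 on the left and k₂ = √(2m(E − U))/ℏ = 1.265 on the right.
Matching ψ and ψ′ at x = 0 gives r = (k₁ − k₂)/(k₁ + k₂), so R = r² = 0.2711 and T = 1 − R = 0.7289.

R = 0.271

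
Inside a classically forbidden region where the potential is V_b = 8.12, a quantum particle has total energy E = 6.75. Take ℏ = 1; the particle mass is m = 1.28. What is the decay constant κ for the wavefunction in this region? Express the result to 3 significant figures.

Since E < V_b the TISE in this region is ψ'' = κ²ψ with κ = √(2m(V_b − E))/ℏ.
κ = √(2 × 1.28 × 1.37) = 1.873.

κ = 1.87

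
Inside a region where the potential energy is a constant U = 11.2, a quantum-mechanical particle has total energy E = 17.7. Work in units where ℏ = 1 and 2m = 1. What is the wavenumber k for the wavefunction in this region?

With E > U the solution is oscillatory, ψ ∝ e^{±ikx} with k = √(2m(E − U))/ℏ.
k = √(2 × 0.5 × 6.5) = 2.550.

k = 2.55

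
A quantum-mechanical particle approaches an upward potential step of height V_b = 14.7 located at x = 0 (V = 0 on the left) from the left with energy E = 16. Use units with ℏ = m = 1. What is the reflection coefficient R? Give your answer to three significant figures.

R = 0.310

The wavenumbers are k₁ = √(2mE)/ℏ = 5.657 on the left and k₂ = √(2m(E − V_b))/ℏ = 1.612 on the right.
Matching ψ and ψ′ at x = 0 gives r = (k₁ − k₂)/(k₁ + k₂), so R = r² = 0.3095 and T = 1 − R = 0.6905.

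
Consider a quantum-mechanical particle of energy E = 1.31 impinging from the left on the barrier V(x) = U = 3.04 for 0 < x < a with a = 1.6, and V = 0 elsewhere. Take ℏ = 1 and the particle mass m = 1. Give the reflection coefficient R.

E < U: inside the barrier ψ ∝ e^{±κx} with κ = √(2m(U − E))/ℏ = 1.860.
κa = 2.976, sinh(κa) = 9.781.
Matching ψ, ψ′ at both faces gives T = [1 + U² sinh²(κa) / (4E(U − E))]⁻¹ = 1/98.53 = 0.0101.
R = 1 − T = 0.990.

R = 0.990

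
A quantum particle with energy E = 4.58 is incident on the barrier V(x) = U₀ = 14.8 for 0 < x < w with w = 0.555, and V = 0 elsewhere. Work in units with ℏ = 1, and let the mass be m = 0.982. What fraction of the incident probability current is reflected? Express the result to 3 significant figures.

R = 0.977

Since E < U₀ the interior solution is evanescent with decay constant κ = √(2m(U₀ − E))/ℏ = 4.480.
κw = 2.487, sinh(κw) = 5.968.
Matching ψ, ψ′ at both faces gives T = [1 + U₀² sinh²(κw) / (4E(U₀ − E))]⁻¹ = 1/42.67 = 0.0234.
R = 1 − T = 0.977.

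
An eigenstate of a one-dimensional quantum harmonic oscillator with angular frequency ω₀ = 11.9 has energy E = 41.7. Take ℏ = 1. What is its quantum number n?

E_n = ℏω₀(n + ½) ⇒ n = E/(ℏω₀) − ½ = 41.7/11.9 − 0.5 = 3.004 → n = 3.

n = 3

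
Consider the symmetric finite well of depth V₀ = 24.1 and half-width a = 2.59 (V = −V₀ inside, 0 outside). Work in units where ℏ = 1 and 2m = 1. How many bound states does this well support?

The dimensionless depth is z₀ = a√(2mV₀)/ℏ = 2.59 × √(24.10) = 12.71.
The even/odd transcendental equations gain one root per π/2 in z₀, giving N = 1 + ⌊2z₀/π⌋ = 1 + ⌊8.094⌋ = 9.

N = 9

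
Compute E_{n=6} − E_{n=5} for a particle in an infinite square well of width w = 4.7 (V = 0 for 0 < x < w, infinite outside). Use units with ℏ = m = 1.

ΔE = 2.46

E_n = n²π²ℏ²/(2mw²), so ΔE = (6² − 5²) π²ℏ²/(2mw²).
ΔE = 11 × π² / (2 × 1 × 4.7²) = 2.457.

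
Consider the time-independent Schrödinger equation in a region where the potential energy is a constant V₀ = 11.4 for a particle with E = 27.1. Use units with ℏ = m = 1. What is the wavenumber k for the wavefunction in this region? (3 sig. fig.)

With E > V₀ the solution is oscillatory, ψ ∝ e^{±ikx} with k = √(2m(E − V₀))/ℏ.
k = √(2 × 1 × 15.7) = 5.604.

k = 5.60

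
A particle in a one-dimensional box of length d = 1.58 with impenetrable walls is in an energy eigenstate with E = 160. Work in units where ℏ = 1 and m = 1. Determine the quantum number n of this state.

n = 9

From E_n = n²π²ℏ²/(2md²) invert to n = √(2md²E)/(πℏ).
n = (1.58/π) × √(2 × 1 × 160) = 8.997 → n = 9.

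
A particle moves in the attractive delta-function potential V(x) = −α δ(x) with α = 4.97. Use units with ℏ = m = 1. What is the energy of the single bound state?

E = -12.4

For x ≠ 0 the bound state is ψ ∝ e^{−κ|x|}; integrating the TISE across the delta gives the cusp condition 2κ = 2mα/ℏ², so κ = 4.970.
Then E = −ℏ²κ²/(2m) = −mα²/(2ℏ²) = -12.35.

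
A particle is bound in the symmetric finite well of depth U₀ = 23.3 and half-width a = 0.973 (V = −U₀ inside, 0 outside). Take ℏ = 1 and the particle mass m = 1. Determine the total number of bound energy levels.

Define the well-strength parameter z₀ = (a/ℏ)√(2mU₀) = 0.973 × √(2·1·23.3) = 6.642.
The even/odd transcendental equations gain one root per π/2 in z₀, giving N = 1 + ⌊2z₀/π⌋ = 1 + ⌊4.228⌋ = 5.

N = 5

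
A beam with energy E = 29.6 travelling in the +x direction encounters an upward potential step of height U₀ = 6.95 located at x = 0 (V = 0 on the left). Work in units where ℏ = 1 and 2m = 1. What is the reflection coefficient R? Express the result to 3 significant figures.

R = 0.00446

The wavenumbers are k₁ = √(2mE)/ℏ = 5.441 on the left and k₂ = √(2m(E − U₀))/ℏ = 4.759 on the right.
Matching ψ and ψ′ at x = 0 gives r = (k₁ − k₂)/(k₁ + k₂), so R = r² = 0.004463 and T = 1 − R = 0.9955.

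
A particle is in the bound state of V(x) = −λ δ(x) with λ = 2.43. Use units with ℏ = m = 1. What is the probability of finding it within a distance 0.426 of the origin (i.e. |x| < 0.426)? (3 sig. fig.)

The normalised bound state is ψ = √κ e^{−κ|x|} with κ = mλ/ℏ² = 2.430.
P(|x| < d) = ∫_{−d}^{d} κ e^{−2κ|x|} dx = 1 − e^{−2κd} = 1 − e^{−2.070} = 0.8739.

P = 0.874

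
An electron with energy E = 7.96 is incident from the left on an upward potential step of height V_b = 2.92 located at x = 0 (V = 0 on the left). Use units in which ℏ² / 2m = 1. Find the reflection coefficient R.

The wavenumbers are k₁ = √(2mE)/ℏ = 2.821 on the left and k₂ = √(2m(E − V_b))/ℏ = 2.245 on the right.
Matching ψ and ψ′ at x = 0 gives r = (k₁ − k₂)/(k₁ + k₂), so R = r² = 0.01294 and T = 1 − R = 0.9871.

R = 0.0129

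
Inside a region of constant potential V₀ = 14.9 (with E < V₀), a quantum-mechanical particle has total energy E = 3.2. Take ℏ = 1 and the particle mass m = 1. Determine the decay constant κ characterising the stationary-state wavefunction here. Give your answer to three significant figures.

κ = 4.84

Since E < V₀ the TISE in this region is ψ'' = κ²ψ with κ = √(2m(V₀ − E))/ℏ.
κ = √(2 × 1 × 11.7) = 4.837.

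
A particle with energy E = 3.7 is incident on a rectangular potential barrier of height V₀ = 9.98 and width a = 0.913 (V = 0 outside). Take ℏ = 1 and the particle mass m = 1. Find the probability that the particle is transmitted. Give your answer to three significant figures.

T = 0.00576

E < V₀: inside the barrier ψ ∝ e^{±κx} with κ = √(2m(V₀ − E))/ℏ = 3.544.
κa = 3.236, sinh(κa) = 12.69.
Matching ψ, ψ′ at both faces gives T = [1 + V₀² sinh²(κa) / (4E(V₀ − E))]⁻¹ = 1/173.6 = 0.00576.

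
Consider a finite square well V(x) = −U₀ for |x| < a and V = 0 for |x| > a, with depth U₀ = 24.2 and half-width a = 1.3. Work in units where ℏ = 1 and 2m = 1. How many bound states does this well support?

N = 5

Define the well-strength parameter z₀ = (a/ℏ)√(2mU₀) = 1.3 × √(2·0.5·24.2) = 6.395.
A new bound state (alternating even/odd) appears each time z₀ passes a multiple of π/2, so N = ⌊2z₀/π⌋ + 1 = ⌊4.071⌋ + 1 = 5.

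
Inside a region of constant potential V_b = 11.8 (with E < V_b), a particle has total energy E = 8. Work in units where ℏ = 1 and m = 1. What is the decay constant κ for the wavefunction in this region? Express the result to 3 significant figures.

κ = 2.76

Since E < V_b the TISE in this region is ψ'' = κ²ψ with κ = √(2m(V_b − E))/ℏ.
κ = √(2 × 1 × 3.8) = 2.757.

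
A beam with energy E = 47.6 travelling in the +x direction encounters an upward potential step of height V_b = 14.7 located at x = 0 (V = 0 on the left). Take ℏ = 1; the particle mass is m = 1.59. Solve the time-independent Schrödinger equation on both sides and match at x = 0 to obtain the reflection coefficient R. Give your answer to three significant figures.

R = 0.00848

The wavenumbers are k₁ = √(2mE)/ℏ = 12.30 on the left and k₂ = √(2m(E − V_b))/ℏ = 10.23 on the right.
Matching ψ and ψ′ at x = 0 gives r = (k₁ − k₂)/(k₁ + k₂), so R = r² = 0.008478 and T = 1 − R = 0.9915.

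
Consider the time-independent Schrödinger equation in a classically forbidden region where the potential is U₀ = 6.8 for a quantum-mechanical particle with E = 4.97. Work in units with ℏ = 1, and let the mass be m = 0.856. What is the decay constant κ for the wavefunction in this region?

Since E < U₀ the TISE in this region is ψ'' = κ²ψ with κ = √(2m(U₀ − E))/ℏ.
κ = √(2 × 0.856 × 1.83) = 1.770.

κ = 1.77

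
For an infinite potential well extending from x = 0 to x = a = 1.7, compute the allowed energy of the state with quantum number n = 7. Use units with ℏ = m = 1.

E = 83.7

Requiring ψ(0) = ψ(a) = 0 quantises k = nπ/a, hence E_n = ℏ²k²/2m = n²π²ℏ²/(2ma²).
E_7 = 7² × π² / (2 × 1 × 1.7²) = 83.67.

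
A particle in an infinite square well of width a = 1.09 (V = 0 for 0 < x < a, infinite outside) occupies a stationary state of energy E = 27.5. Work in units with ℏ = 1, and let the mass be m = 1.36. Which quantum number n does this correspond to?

For an infinite well E_n = n²π²ℏ²/(2ma²), so n = (a/πℏ)√(2mE).
n = (1.09/π) × √(2 × 1.36 × 27.5) = 3.001 → n = 3.

n = 3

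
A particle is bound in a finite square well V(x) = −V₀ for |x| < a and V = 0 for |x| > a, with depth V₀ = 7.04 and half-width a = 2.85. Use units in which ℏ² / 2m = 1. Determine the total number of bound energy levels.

The dimensionless depth is z₀ = a√(2mV₀)/ℏ = 2.85 × √(7.040) = 7.562.
The even/odd transcendental equations gain one root per π/2 in z₀, giving N = 1 + ⌊2z₀/π⌋ = 1 + ⌊4.814⌋ = 5.

N = 5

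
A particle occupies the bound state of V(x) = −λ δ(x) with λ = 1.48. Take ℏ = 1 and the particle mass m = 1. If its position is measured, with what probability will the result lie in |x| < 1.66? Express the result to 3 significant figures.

The normalised bound state is ψ = √κ e^{−κ|x|} with κ = mλ/ℏ² = 1.480.
P(|x| < d) = ∫_{−d}^{d} κ e^{−2κ|x|} dx = 1 − e^{−2κd} = 1 − e^{−4.914} = 0.9927.

P = 0.993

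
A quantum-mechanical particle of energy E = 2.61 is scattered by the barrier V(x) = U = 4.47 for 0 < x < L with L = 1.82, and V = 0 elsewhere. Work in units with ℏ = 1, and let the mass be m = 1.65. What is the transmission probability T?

Since E < U the interior solution is evanescent with decay constant κ = √(2m(U − E))/ℏ = 2.477.
κL = 4.509, sinh(κL) = 45.41.
The exact tunnelling result is T⁻¹ = 1 + U² sinh²(κL) / [4E(U − E)] = 2123, so T = 0.000471.

T = 0.000471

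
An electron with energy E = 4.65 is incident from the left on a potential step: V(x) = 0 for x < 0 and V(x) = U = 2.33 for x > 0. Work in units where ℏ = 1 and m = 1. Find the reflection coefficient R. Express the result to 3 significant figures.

The wavenumbers are k₁ = √(2mE)/ℏ = 3.050 on the left and k₂ = √(2m(E − U))/ℏ = 2.154 on the right.
Matching ψ and ψ′ at x = 0 gives r = (k₁ − k₂)/(k₁ + k₂), so R = r² = 0.02962 and T = 1 − R = 0.9704.

R = 0.0296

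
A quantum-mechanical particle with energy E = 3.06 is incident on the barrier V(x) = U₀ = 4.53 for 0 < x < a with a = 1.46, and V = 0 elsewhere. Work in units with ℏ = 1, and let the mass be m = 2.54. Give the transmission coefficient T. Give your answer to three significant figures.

T = 0.00120

Since E < U₀ the interior solution is evanescent with decay constant κ = √(2m(U₀ − E))/ℏ = 2.733.
κa = 3.990, sinh(κa) = 27.01.
The exact tunnelling result is T⁻¹ = 1 + U₀² sinh²(κa) / [4E(U₀ − E)] = 833.1, so T = 0.00120.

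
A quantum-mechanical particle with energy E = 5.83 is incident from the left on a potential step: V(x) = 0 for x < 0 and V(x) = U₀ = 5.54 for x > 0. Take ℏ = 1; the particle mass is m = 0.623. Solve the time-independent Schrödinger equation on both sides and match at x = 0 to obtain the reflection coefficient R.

On each side the TISE gives plane waves with k = √(2m(E − V))/ℏ: k₁ = √(2·0.623·5.83) = 2.695, k₂ = √(2·0.623·0.29) = 0.6011.
Continuity of ψ and ψ′ at the step yields the reflection amplitude r = (k₁ − k₂)/(k₁ + k₂) = 0.6353; thus R = |r|² = 0.4036, T = 0.5964.

R = 0.404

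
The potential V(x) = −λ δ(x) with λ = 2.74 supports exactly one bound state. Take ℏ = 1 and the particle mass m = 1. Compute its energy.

E = -3.75

For x ≠ 0 the bound state is ψ ∝ e^{−κ|x|}; integrating the TISE across the delta gives the cusp condition 2κ = 2mλ/ℏ², so κ = 2.740.
Then E = −ℏ²κ²/(2m) = −mλ²/(2ℏ²) = -3.754.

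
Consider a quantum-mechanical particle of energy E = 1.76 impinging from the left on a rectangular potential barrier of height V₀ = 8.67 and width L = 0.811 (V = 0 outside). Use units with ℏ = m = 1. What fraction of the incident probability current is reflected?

E < V₀: inside the barrier ψ ∝ e^{±κx} with κ = √(2m(V₀ − E))/ℏ = 3.718.
κL = 3.015, sinh(κL) = 10.17.
Matching ψ, ψ′ at both faces gives T = [1 + V₀² sinh²(κL) / (4E(V₀ − E))]⁻¹ = 1/160.8 = 0.00622.
R = 1 − T = 0.994.

R = 0.994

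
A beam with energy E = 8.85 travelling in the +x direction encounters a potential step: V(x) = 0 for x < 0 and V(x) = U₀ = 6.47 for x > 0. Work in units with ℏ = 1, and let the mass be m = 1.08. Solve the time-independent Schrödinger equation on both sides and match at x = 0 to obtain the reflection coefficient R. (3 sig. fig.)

R = 0.101

On each side the TISE gives plane waves with k = √(2m(E − V))/ℏ: k₁ = √(2·1.08·8.85) = 4.372, k₂ = √(2·1.08·2.38) = 2.267.
Continuity of ψ and ψ′ at the step yields the reflection amplitude r = (k₁ − k₂)/(k₁ + k₂) = 0.3170; thus R = |r|² = 0.1005, T = 0.8995.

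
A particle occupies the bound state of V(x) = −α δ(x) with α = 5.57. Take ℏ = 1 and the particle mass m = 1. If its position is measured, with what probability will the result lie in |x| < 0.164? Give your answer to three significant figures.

P = 0.839

The normalised bound state is ψ = √κ e^{−κ|x|} with κ = mα/ℏ² = 5.570.
P(|x| < d) = ∫_{−d}^{d} κ e^{−2κ|x|} dx = 1 − e^{−2κd} = 1 − e^{−1.827} = 0.8391.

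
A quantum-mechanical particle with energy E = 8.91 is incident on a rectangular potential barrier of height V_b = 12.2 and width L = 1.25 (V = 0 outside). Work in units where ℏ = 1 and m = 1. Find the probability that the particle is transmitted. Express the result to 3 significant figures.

T = 0.00516

E < V_b: inside the barrier ψ ∝ e^{±κx} with κ = √(2m(V_b − E))/ℏ = 2.565.
κL = 3.206, sinh(κL) = 12.33.
Matching ψ, ψ′ at both faces gives T = [1 + V_b² sinh²(κL) / (4E(V_b − E))]⁻¹ = 1/193.8 = 0.00516.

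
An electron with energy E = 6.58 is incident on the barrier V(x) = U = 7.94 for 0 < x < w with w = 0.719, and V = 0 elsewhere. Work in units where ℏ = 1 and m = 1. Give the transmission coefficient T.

T = 0.205

E < U: inside the barrier ψ ∝ e^{±κx} with κ = √(2m(U − E))/ℏ = 1.649.
κw = 1.186, sinh(κw) = 1.484.
The exact tunnelling result is T⁻¹ = 1 + U² sinh²(κw) / [4E(U − E)] = 4.878, so T = 0.205.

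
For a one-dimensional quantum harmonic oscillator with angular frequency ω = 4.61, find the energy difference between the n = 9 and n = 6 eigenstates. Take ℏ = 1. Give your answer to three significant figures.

ΔE = 13.8

E_n = ℏω(n + ½), so ΔE = (9 − 6) ℏω = 3 × 4.61 = 13.83.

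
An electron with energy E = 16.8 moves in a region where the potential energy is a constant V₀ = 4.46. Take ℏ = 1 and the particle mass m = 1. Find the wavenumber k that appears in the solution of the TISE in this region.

k = 4.97

With E > V₀ the solution is oscillatory, ψ ∝ e^{±ikx} with k = √(2m(E − V₀))/ℏ.
k = √(2 × 1 × 12.34) = 4.968.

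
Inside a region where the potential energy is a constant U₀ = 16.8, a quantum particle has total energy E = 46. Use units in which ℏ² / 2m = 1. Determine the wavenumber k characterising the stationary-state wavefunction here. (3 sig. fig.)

k = 5.40

With E > U₀ the solution is oscillatory, ψ ∝ e^{±ikx} with k = √(2m(E − U₀))/ℏ.
k = √(2 × 0.5 × 29.2) = 5.404.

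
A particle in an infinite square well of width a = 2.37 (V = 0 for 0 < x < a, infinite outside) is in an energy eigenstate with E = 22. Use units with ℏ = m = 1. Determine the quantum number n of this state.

From E_n = n²π²ℏ²/(2ma²) invert to n = √(2ma²E)/(πℏ).
n = (2.37/π) × √(2 × 1 × 22) = 5.004 → n = 5.

n = 5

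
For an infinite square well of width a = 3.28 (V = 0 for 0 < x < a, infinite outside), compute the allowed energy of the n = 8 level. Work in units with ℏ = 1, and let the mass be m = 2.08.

E = 14.1

The infinite-well eigenfunctions ψ_n = √(2/a) sin(nπx/a) vanish at both walls, giving E_n = n²π²ℏ²/(2ma²).
E_8 = 8² × π² / (2 × 2.08 × 3.28²) = 14.11.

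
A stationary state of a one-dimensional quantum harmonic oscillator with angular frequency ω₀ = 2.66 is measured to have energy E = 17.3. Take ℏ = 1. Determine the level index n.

n = 6

E_n = ℏω₀(n + ½) ⇒ n = E/(ℏω₀) − ½ = 17.3/2.66 − 0.5 = 6.004 → n = 6.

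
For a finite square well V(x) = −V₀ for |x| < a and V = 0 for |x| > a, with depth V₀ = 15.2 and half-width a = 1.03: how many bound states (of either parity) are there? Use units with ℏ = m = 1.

The dimensionless depth is z₀ = a√(2mV₀)/ℏ = 1.03 × √(30.40) = 5.679.
A new bound state (alternating even/odd) appears each time z₀ passes a multiple of π/2, so N = ⌊2z₀/π⌋ + 1 = ⌊3.615⌋ + 1 = 4.

N = 4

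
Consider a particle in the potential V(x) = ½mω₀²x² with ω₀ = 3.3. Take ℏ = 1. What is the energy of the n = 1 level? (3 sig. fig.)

The oscillator eigenvalues are E_n = ℏω₀(n + ½), so E_1 = 3.3 × 1.5 = 4.950.

E = 4.95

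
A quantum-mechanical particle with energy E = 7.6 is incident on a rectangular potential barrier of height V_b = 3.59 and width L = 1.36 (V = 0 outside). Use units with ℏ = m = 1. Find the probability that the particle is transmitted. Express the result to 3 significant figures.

Above the barrier the interior wavenumber is k₂ = √(2m(E − V_b))/ℏ = 2.832, giving phase k₂L = 3.851.
T = [1 + V_b² sin²(k₂L) / (4E(E − V_b))]⁻¹ = 1/1.045 = 0.957.

T = 0.957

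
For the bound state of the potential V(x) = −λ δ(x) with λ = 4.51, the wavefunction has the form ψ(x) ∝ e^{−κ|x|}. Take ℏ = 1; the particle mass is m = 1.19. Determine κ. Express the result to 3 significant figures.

Integrating the TISE across x = 0 gives the cusp condition ψ'(0⁺) − ψ'(0⁻) = −(2mλ/ℏ²)ψ(0).
With ψ ∝ e^{−κ|x|} this yields −2κ = −2mλ/ℏ², so κ = mλ/ℏ² = 5.367.

κ = 5.37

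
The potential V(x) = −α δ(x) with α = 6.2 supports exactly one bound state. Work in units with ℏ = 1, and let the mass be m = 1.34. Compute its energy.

E = -25.8

For x ≠ 0 the bound state is ψ ∝ e^{−κ|x|}; integrating the TISE across the delta gives the cusp condition 2κ = 2mα/ℏ², so κ = 8.308.
Then E = −ℏ²κ²/(2m) = −mα²/(2ℏ²) = -25.75.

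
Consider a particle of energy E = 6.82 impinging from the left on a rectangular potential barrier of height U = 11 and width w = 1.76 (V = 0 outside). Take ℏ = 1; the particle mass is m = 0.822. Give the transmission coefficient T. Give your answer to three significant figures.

Since E < U the interior solution is evanescent with decay constant κ = √(2m(U − E))/ℏ = 2.621.
κw = 4.614, sinh(κw) = 50.42.
The exact tunnelling result is T⁻¹ = 1 + U² sinh²(κw) / [4E(U − E)] = 2699, so T = 0.000371.

T = 0.000371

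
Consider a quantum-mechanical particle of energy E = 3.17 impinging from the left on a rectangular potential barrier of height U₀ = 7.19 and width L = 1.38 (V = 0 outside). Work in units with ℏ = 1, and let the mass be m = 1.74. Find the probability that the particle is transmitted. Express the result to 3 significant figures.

T = 0.000130

Since E < U₀ the interior solution is evanescent with decay constant κ = √(2m(U₀ − E))/ℏ = 3.740.
κL = 5.162, sinh(κL) = 87.22.
The exact tunnelling result is T⁻¹ = 1 + U₀² sinh²(κL) / [4E(U₀ − E)] = 7715, so T = 0.000130.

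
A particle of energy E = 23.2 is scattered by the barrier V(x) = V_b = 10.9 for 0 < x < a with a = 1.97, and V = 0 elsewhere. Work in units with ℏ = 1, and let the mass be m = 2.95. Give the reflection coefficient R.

Above the barrier the interior wavenumber is k₂ = √(2m(E − V_b))/ℏ = 8.519, giving phase k₂a = 16.78.
Matching at both interfaces gives T⁻¹ = 1 + V_b² sin²(k₂a) / [4E(E − V_b)] = 1.080, hence T = 0.926.
R = 1 − T = 0.0745.

R = 0.0745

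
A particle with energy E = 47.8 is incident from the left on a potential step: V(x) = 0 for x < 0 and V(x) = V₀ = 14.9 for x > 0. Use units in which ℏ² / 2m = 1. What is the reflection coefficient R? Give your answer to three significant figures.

On each side the TISE gives plane waves with k = √(2m(E − V))/ℏ: k₁ = √(2·½·47.8) = 6.914, k₂ = √(2·½·32.9) = 5.736.
Continuity of ψ and ψ′ at the step yields the reflection amplitude r = (k₁ − k₂)/(k₁ + k₂) = 0.09312; thus R = |r|² = 0.008671, T = 0.9913.

R = 0.00867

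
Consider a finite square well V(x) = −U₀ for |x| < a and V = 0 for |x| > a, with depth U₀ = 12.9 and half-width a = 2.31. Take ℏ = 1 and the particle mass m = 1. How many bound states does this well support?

N = 8

The dimensionless depth is z₀ = a√(2mU₀)/ℏ = 2.31 × √(25.80) = 11.73.
The even/odd transcendental equations gain one root per π/2 in z₀, giving N = 1 + ⌊2z₀/π⌋ = 1 + ⌊7.470⌋ = 8.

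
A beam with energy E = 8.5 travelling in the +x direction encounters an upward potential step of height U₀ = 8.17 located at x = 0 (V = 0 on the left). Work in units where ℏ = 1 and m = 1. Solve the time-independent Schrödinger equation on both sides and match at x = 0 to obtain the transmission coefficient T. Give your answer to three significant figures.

T = 0.550

On each side the TISE gives plane waves with k = √(2m(E − V))/ℏ: k₁ = √(2·1·8.5) = 4.123, k₂ = √(2·1·0.33) = 0.8124.
Matching ψ and ψ′ at x = 0 gives r = (k₁ − k₂)/(k₁ + k₂), so R = r² = 0.4500 and T = 1 − R = 0.5500.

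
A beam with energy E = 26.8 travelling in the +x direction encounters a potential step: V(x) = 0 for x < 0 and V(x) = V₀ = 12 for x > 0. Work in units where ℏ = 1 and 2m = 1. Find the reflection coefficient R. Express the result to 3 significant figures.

On each side the TISE gives plane waves with k = √(2m(E − V))/ℏ: k₁ = √(2·½·26.8) = 5.177, k₂ = √(2·½·14.8) = 3.847.
Continuity of ψ and ψ′ at the step yields the reflection amplitude r = (k₁ − k₂)/(k₁ + k₂) = 0.1474; thus R = |r|² = 0.02172, T = 0.9783.

R = 0.0217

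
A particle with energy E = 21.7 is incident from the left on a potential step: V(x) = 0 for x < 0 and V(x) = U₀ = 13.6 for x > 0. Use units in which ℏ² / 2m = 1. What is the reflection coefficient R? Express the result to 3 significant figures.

R = 0.0583

On each side the TISE gives plane waves with k = √(2m(E − V))/ℏ: k₁ = √(2·½·21.7) = 4.658, k₂ = √(2·½·8.1) = 2.846.
Continuity of ψ and ψ′ at the step yields the reflection amplitude r = (k₁ − k₂)/(k₁ + k₂) = 0.2415; thus R = |r|² = 0.05832, T = 0.9417.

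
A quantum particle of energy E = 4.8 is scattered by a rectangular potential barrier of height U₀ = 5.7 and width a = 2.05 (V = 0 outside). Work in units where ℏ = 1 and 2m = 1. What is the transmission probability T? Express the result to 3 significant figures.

Since E < U₀ the interior solution is evanescent with decay constant κ = √(2m(U₀ − E))/ℏ = 0.9487.
κa = 1.945, sinh(κa) = 3.425.
Matching ψ, ψ′ at both faces gives T = [1 + U₀² sinh²(κa) / (4E(U₀ − E))]⁻¹ = 1/23.05 = 0.0434.

T = 0.0434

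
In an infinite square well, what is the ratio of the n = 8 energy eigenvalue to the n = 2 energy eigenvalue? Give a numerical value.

16

E_n = n²π²ℏ²/(2mL²) so the ratio is n₂²/n₁² = 64/4 = 16.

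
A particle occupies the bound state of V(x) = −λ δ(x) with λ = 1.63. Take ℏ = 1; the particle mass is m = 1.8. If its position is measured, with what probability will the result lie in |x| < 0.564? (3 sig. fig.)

The normalised bound state is ψ = √κ e^{−κ|x|} with κ = mλ/ℏ² = 2.934.
P(|x| < d) = ∫_{−d}^{d} κ e^{−2κ|x|} dx = 1 − e^{−2κd} = 1 − e^{−3.310} = 0.9635.

P = 0.963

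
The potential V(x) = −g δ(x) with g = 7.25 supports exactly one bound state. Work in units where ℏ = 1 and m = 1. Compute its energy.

E = -26.3

For x ≠ 0 the bound state is ψ ∝ e^{−κ|x|}; integrating the TISE across the delta gives the cusp condition 2κ = 2mg/ℏ², so κ = 7.250.
Then E = −ℏ²κ²/(2m) = −mg²/(2ℏ²) = -26.28.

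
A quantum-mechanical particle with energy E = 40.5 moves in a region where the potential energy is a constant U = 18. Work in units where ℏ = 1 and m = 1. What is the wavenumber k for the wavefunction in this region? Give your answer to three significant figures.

With E > U the solution is oscillatory, ψ ∝ e^{±ikx} with k = √(2m(E − U))/ℏ.
k = √(2 × 1 × 22.5) = 6.708.

k = 6.71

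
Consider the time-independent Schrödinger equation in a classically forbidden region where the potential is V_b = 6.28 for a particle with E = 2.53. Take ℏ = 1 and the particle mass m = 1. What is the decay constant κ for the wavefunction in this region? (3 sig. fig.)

κ = 2.74

Since E < V_b the TISE in this region is ψ'' = κ²ψ with κ = √(2m(V_b − E))/ℏ.
κ = √(2 × 1 × 3.75) = 2.739.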